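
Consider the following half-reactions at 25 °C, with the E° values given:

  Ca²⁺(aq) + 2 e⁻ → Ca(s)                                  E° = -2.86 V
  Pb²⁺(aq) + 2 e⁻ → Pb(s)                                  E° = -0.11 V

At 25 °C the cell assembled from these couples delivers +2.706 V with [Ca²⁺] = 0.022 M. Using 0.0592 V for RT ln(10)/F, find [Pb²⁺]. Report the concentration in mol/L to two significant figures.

Pb²⁺/Pb is the cathode, Ca²⁺/Ca the anode: E°cell = +2.75 V, n = 2.
Overall reaction: Pb²⁺(aq) + Ca(s) → Pb(s) + Ca²⁺(aq); Q = [Ca²⁺]^1/[Pb²⁺]^1.
From E = E° − (0.0592/n) log Q: log Q = (E° − E)·n/0.0592 = (+2.75 − (+2.706))·2/0.0592 = 1.4865.
So 1·log[Pb²⁺] = 1·log(0.022) − log Q = -1.6576 − (1.4865) = -3.1441; [Pb²⁺] = 10^(-3.1441) ≈ 0.00072 M.

0.00072 M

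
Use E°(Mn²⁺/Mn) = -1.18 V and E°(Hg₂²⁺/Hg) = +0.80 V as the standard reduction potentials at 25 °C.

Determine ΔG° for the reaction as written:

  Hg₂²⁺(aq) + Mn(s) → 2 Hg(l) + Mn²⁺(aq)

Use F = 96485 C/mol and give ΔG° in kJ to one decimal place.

As written, Hg₂²⁺/Hg is reduced (cathode) and Mn²⁺/Mn is oxidised (anode), so E°cell = (+0.80) − (-1.18) = +1.98 V.
Balancing electrons gives n = 2.
ΔG° = −nFE° = −(2)(96485)(+1.98) = -382,081 J = -382.1 kJ.

-382.1 kJ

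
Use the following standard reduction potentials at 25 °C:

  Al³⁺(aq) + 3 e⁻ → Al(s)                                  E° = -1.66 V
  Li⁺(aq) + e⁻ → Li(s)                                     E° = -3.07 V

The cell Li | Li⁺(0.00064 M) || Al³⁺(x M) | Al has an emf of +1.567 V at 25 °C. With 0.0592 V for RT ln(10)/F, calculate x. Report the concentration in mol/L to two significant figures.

0.024 M

Al³⁺/Al is the cathode, Li⁺/Li the anode: E°cell = +1.41 V, n = 3.
Overall reaction: Al³⁺(aq) + 3 Li(s) → Al(s) + 3 Li⁺(aq); Q = [Li⁺]^3/[Al³⁺]^1.
From E = E° − (0.0592/n) log Q: log Q = (E° − E)·n/0.0592 = (+1.41 − (+1.567))·3/0.0592 = -7.9561.
So 1·log[Al³⁺] = 3·log(0.00064) − log Q = -9.5815 − (-7.9561) = -1.6254; [Al³⁺] = 10^(-1.6254) ≈ 0.024 M.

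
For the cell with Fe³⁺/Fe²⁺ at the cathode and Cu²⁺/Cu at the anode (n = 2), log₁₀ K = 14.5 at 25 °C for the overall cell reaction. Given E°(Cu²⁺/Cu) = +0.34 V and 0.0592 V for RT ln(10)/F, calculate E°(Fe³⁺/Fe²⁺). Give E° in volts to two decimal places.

E°cell = (0.0592/n)·log K = (0.0592/2)(14.5) = +0.429 V.
Since Fe³⁺/Fe²⁺ is the cathode and Cu²⁺/Cu the anode, E°cell = E°(Fe³⁺/Fe²⁺) − E°(Cu²⁺/Cu).
So E°(Fe³⁺/Fe²⁺) = E°cell + E°(Cu²⁺/Cu) = +0.429 + (+0.34) = +0.77 V.

+0.77 V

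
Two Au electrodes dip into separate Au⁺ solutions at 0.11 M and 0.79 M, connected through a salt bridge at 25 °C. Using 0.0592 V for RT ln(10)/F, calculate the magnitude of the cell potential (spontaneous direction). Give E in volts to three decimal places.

+0.051 V

For a concentration cell E°cell = 0. The 0.79 M side is the cathode (reduction is favoured where [Au⁺] is higher).
With n = 1, E = −(0.0592/1) log([Au⁺]ₐₙ/[Au⁺]꜀ₐₜ) = −(0.0592/1) log(0.11/0.79) = −(0.0592/1)(-0.856) = +0.051 V.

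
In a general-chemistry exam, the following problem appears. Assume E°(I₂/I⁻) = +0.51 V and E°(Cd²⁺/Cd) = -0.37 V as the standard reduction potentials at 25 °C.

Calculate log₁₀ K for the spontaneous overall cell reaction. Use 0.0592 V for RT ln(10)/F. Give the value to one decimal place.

29.7

Cathode: I₂/I⁻; anode: Cd²⁺/Cd. E°cell = +0.88 V, n = 2.
log K = nE°cell / 0.0592 = (2)(+0.88) / 0.0592 = 29.7.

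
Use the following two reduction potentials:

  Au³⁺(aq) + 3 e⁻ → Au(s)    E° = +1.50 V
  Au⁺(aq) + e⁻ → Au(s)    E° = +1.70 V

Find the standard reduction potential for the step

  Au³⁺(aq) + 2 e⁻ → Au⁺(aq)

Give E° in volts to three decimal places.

+1.400 V

Sequential free energies add, so n₃E°₃ = n₁E°₁ + n₂E°₂.
With n₃ = 3, and the known step contributing 1×(+1.70) V, the unknown satisfies 2·E° = 3×(+1.50) − 1×(+1.70) = +2.800.
E° = +2.800 / 2 = +1.400 V.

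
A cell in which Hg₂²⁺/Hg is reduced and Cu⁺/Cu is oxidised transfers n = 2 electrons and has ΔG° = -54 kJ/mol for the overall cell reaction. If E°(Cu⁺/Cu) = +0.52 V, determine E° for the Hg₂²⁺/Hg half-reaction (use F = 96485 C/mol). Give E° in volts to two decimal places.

E°cell = −ΔG°/(nF) = −(-54×10³)/((2)(96485)) = +0.280 V.
Since Hg₂²⁺/Hg is the cathode and Cu⁺/Cu the anode, E°cell = E°(Hg₂²⁺/Hg) − E°(Cu⁺/Cu).
So E°(Hg₂²⁺/Hg) = E°cell + E°(Cu⁺/Cu) = +0.280 + (+0.52) = +0.80 V.

+0.80 V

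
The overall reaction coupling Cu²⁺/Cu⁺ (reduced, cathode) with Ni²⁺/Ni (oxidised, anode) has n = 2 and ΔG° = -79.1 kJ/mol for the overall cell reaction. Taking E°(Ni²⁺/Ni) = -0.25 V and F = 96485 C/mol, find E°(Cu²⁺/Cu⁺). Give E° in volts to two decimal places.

+0.16 V

E°cell = −ΔG°/(nF) = −(-79.1×10³)/((2)(96485)) = +0.410 V.
Since Cu²⁺/Cu⁺ is the cathode and Ni²⁺/Ni the anode, E°cell = E°(Cu²⁺/Cu⁺) − E°(Ni²⁺/Ni).
So E°(Cu²⁺/Cu⁺) = E°cell + E°(Ni²⁺/Ni) = +0.410 + (-0.25) = +0.16 V.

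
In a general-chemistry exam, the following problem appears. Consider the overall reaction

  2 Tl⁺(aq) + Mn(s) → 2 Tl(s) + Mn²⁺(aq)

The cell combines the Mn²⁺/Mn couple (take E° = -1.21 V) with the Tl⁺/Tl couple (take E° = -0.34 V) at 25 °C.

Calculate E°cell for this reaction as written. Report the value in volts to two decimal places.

The Tl⁺/Tl couple has the higher reduction potential, so it is the cathode; Mn²⁺/Mn is oxidised at the anode.
E°cell = E°(cathode) − E°(anode) = (-0.34) − (-1.21) = +0.87 V.

+0.87 V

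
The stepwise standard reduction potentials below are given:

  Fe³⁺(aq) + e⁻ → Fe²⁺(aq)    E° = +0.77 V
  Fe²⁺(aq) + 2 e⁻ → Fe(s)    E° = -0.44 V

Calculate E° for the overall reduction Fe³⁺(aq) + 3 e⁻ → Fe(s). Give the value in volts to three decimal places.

Standard free energies of sequential steps add: ΔG°₃ = ΔG°₁ + ΔG°₂, so n₃E°₃ = n₁E°₁ + n₂E°₂.
E°₃ = (1×+0.77 + 2×-0.44) / 3 = (-0.110) / 3 = -0.037 V.

-0.037 V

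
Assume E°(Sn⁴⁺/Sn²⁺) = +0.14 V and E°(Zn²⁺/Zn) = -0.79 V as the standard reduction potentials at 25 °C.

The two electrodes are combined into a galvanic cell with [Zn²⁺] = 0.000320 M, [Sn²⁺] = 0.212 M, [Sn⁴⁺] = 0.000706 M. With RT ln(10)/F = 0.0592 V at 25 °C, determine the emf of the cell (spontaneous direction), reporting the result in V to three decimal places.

Sn⁴⁺/Sn²⁺ is the cathode (higher E°), Zn²⁺/Zn the anode: E°cell = +0.14 − (-0.79) = +0.93 V, n = 2.
Overall: Sn⁴⁺(aq) + Zn(s) → Sn²⁺(aq) + Zn²⁺(aq)
Q = [Sn²⁺]·[Zn²⁺] / ([Sn⁴⁺]); log Q = -1.017.
E = E° − (0.0592/n) log Q = +0.93 − (0.0592/2)(-1.017) = +0.960 V.

+0.960 V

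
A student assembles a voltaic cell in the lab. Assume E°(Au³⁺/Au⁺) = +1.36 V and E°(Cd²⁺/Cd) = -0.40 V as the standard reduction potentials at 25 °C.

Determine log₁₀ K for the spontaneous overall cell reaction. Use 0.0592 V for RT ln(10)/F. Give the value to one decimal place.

Cathode: Au³⁺/Au⁺; anode: Cd²⁺/Cd. E°cell = +1.76 V, n = 2.
log K = nE°cell / 0.0592 = (2)(+1.76) / 0.0592 = 59.5.

59.5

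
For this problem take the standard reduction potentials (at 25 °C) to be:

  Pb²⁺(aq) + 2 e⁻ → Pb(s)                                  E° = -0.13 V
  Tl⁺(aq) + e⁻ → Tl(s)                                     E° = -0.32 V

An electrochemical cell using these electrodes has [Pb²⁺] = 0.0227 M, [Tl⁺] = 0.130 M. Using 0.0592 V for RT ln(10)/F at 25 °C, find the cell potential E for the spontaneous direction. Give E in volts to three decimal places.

+0.194 V

Pb²⁺/Pb is the cathode (higher E°), Tl⁺/Tl the anode: E°cell = -0.13 − (-0.32) = +0.19 V, n = 2.
Overall: Pb²⁺(aq) + 2 Tl(s) → Pb(s) + 2 Tl⁺(aq)
Q = [Tl⁺]^2 / ([Pb²⁺]); log Q = -0.128.
E = E° − (0.0592/n) log Q = +0.19 − (0.0592/2)(-0.128) = +0.194 V.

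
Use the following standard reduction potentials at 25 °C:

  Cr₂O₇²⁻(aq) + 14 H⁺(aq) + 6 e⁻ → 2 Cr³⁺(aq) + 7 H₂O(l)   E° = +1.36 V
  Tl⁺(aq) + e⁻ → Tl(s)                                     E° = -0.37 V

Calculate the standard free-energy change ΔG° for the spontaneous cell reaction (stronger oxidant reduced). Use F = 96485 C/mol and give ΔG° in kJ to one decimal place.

Cr₂O₇²⁻/Cr³⁺ (E° = +1.36 V) is the cathode; Tl⁺/Tl (E° = -0.37 V) is the anode, so E°cell = +1.73 V.
Balancing electrons gives n = 6 (lcm of 6 and 1).
ΔG° = −nFE° = −(6)(96485)(+1.73) = -1,001,514 J = -1001.5 kJ.

-1001.5 kJ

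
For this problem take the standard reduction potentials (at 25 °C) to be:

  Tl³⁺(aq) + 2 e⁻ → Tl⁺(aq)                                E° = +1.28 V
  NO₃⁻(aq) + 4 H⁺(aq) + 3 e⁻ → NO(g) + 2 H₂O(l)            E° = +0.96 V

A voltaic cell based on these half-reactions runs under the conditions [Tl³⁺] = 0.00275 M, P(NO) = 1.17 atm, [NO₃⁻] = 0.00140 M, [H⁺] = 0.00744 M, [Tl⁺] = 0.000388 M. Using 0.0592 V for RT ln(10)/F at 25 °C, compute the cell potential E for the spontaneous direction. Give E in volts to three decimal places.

Tl³⁺/Tl⁺ is the cathode (higher E°), NO₃⁻/NO the anode: E°cell = +1.28 − (+0.96) = +0.32 V, n = 6.
Overall: 3 Tl³⁺(aq) + 2 NO(g) + 4 H₂O(l) → 3 Tl⁺(aq) + 2 NO₃⁻(aq) + 8 H⁺(aq)
Q = [Tl⁺]^3·[NO₃⁻]^2·[H⁺]^8 / ([Tl³⁺]^3·P(NO)^2); log Q = -25.423.
E = E° − (0.0592/n) log Q = +0.32 − (0.0592/6)(-25.423) = +0.571 V.

+0.571 V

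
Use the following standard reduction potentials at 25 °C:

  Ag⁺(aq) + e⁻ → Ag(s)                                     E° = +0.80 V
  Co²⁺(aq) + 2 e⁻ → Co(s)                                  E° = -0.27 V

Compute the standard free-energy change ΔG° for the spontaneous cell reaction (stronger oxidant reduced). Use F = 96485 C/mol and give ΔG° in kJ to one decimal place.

Ag⁺/Ag (E° = +0.80 V) is the cathode; Co²⁺/Co (E° = -0.27 V) is the anode, so E°cell = +1.07 V.
Balancing electrons gives n = 2 (lcm of 1 and 2).
ΔG° = −nFE° = −(2)(96485)(+1.07) = -206,478 J = -206.5 kJ.

-206.5 kJ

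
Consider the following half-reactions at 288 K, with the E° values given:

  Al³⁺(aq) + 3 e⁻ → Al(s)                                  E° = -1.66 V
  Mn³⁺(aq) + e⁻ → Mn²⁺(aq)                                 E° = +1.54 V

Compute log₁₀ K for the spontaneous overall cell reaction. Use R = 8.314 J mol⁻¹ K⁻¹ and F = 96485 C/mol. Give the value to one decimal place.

Cathode: Mn³⁺/Mn²⁺; anode: Al³⁺/Al. E°cell = (+1.54) − (-1.66) = +3.20 V, with n = 3.
ΔG° = −nFE° = −RT ln K, so ln K = nFE°/(RT) = (3)(96485)(+3.20) / ((8.314)(288)) = 386.837.
log₁₀ K = 386.837 / ln 10 = 168.0.

168.0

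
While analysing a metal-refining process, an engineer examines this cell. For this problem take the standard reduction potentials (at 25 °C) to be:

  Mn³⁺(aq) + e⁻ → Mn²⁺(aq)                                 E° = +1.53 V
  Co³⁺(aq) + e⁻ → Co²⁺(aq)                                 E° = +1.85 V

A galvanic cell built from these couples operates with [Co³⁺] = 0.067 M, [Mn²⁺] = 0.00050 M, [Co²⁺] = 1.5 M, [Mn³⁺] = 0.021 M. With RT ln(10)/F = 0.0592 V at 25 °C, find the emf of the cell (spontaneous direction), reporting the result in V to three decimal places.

Co³⁺/Co²⁺ is the cathode (higher E°), Mn³⁺/Mn²⁺ the anode: E°cell = +1.85 − (+1.53) = +0.32 V, n = 1.
Overall: Co³⁺(aq) + Mn²⁺(aq) → Co²⁺(aq) + Mn³⁺(aq)
Q = [Co²⁺]·[Mn³⁺] / ([Co³⁺]·[Mn²⁺]); log Q = 2.973.
E = E° − (0.0592/n) log Q = +0.32 − (0.0592/1)(2.973) = +0.144 V.

+0.144 V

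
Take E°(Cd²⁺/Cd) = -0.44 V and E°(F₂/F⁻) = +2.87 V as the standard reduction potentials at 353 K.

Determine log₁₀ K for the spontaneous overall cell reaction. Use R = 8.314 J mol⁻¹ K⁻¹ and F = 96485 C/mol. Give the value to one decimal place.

Cathode: F₂/F⁻; anode: Cd²⁺/Cd. E°cell = (+2.87) − (-0.44) = +3.31 V, with n = 2.
ΔG° = −nFE° = −RT ln K, so ln K = nFE°/(RT) = (2)(96485)(+3.31) / ((8.314)(353)) = 217.637.
log₁₀ K = 217.637 / ln 10 = 94.5.

94.5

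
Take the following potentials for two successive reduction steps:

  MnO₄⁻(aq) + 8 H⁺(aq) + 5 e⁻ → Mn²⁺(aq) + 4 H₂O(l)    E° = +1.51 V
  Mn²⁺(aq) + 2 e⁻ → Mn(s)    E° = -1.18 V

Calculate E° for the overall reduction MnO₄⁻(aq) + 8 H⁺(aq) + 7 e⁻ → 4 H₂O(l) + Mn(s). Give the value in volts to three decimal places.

Adding the free-energy changes (−nFE°) of the two steps gives −n₃FE°₃ = −n₁FE°₁ − n₂FE°₂.
E°₃ = (5×+1.51 + 2×-1.18) / 7 = (+5.190) / 7 = +0.741 V.

+0.741 V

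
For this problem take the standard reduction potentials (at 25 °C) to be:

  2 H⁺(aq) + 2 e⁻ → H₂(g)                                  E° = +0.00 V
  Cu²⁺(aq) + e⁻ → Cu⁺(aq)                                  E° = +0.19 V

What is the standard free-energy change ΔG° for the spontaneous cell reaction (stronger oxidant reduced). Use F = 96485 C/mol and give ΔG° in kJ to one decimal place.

-36.7 kJ

Cu²⁺/Cu⁺ (E° = +0.19 V) is the cathode; H⁺/H₂ (E° = +0.00 V) is the anode, so E°cell = +0.19 V.
Balancing electrons gives n = 2 (lcm of 1 and 2).
ΔG° = −nFE° = −(2)(96485)(+0.19) = -36,664 J = -36.7 kJ.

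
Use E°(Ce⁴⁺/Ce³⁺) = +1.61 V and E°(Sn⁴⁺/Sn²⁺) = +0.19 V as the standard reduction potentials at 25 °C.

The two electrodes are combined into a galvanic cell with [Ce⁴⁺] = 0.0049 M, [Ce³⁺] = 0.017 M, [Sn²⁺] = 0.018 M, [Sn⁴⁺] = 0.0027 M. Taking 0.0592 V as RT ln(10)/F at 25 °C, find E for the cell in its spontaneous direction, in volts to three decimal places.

+1.412 V

Ce⁴⁺/Ce³⁺ is the cathode (higher E°), Sn⁴⁺/Sn²⁺ the anode: E°cell = +1.61 − (+0.19) = +1.42 V, n = 2.
Overall: 2 Ce⁴⁺(aq) + Sn²⁺(aq) → 2 Ce³⁺(aq) + Sn⁴⁺(aq)
Q = [Ce³⁺]^2·[Sn⁴⁺] / ([Ce⁴⁺]^2·[Sn²⁺]); log Q = 0.257.
E = E° − (0.0592/n) log Q = +1.42 − (0.0592/2)(0.257) = +1.412 V.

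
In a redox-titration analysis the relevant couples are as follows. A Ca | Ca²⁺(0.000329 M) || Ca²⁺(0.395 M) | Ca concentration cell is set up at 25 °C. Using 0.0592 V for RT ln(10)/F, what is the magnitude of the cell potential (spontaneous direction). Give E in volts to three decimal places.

+0.091 V

For a concentration cell E°cell = 0. The 0.395 M side is the cathode (reduction is favoured where [Ca²⁺] is higher).
With n = 2, E = −(0.0592/2) log([Ca²⁺]ₐₙ/[Ca²⁺]꜀ₐₜ) = −(0.0592/2) log(0.000329/0.395) = −(0.0592/2)(-3.079) = +0.091 V.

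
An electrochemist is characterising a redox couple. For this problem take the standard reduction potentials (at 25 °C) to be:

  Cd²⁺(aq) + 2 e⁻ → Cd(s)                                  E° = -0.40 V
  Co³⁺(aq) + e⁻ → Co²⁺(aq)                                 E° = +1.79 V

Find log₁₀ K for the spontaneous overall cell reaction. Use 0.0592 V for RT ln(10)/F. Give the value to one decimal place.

Cathode: Co³⁺/Co²⁺; anode: Cd²⁺/Cd. E°cell = +2.19 V, n = 2.
log K = nE°cell / 0.0592 = (2)(+2.19) / 0.0592 = 74.0.

74.0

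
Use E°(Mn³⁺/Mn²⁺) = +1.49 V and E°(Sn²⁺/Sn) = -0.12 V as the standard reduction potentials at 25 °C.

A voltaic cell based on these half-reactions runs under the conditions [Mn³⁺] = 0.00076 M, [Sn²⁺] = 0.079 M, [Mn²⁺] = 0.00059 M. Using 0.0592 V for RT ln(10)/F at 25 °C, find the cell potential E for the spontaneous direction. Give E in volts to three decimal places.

Mn³⁺/Mn²⁺ is the cathode (higher E°), Sn²⁺/Sn the anode: E°cell = +1.49 − (-0.12) = +1.61 V, n = 2.
Overall: 2 Mn³⁺(aq) + Sn(s) → 2 Mn²⁺(aq) + Sn²⁺(aq)
Q = [Mn²⁺]^2·[Sn²⁺] / ([Mn³⁺]^2); log Q = -1.322.
E = E° − (0.0592/n) log Q = +1.61 − (0.0592/2)(-1.322) = +1.649 V.

+1.649 V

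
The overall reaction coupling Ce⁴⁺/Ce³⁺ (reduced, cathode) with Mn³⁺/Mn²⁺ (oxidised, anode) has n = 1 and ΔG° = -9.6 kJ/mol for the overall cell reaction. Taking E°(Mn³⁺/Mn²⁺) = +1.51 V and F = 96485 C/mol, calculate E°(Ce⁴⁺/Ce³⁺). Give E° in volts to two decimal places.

+1.61 V

E°cell = −ΔG°/(nF) = −(-9.6×10³)/((1)(96485)) = +0.099 V.
Since Ce⁴⁺/Ce³⁺ is the cathode and Mn³⁺/Mn²⁺ the anode, E°cell = E°(Ce⁴⁺/Ce³⁺) − E°(Mn³⁺/Mn²⁺).
So E°(Ce⁴⁺/Ce³⁺) = E°cell + E°(Mn³⁺/Mn²⁺) = +0.099 + (+1.51) = +1.61 V.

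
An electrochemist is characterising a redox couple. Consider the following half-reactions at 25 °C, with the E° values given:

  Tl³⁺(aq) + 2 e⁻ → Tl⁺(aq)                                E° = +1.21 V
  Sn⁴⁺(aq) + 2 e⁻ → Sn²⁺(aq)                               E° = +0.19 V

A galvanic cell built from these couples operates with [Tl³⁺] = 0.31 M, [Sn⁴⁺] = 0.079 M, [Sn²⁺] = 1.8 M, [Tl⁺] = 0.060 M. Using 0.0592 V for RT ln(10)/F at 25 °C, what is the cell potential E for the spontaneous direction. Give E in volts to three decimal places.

+1.081 V

Tl³⁺/Tl⁺ is the cathode (higher E°), Sn⁴⁺/Sn²⁺ the anode: E°cell = +1.21 − (+0.19) = +1.02 V, n = 2.
Overall: Tl³⁺(aq) + Sn²⁺(aq) → Tl⁺(aq) + Sn⁴⁺(aq)
Q = [Tl⁺]·[Sn⁴⁺] / ([Tl³⁺]·[Sn²⁺]); log Q = -2.071.
E = E° − (0.0592/n) log Q = +1.02 − (0.0592/2)(-2.071) = +1.081 V.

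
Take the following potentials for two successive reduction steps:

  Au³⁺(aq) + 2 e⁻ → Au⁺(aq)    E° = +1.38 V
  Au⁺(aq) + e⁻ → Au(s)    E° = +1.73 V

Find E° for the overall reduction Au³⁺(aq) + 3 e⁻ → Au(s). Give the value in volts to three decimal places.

+1.497 V

Standard free energies of sequential steps add: ΔG°₃ = ΔG°₁ + ΔG°₂, so n₃E°₃ = n₁E°₁ + n₂E°₂.
E°₃ = (2×+1.38 + 1×+1.73) / 3 = (+4.490) / 3 = +1.497 V.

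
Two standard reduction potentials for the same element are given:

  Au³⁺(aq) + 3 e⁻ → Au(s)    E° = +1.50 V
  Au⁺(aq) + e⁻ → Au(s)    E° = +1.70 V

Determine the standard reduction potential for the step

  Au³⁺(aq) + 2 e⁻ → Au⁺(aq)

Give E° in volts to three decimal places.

+1.400 V

Sequential free energies add, so n₃E°₃ = n₁E°₁ + n₂E°₂.
With n₃ = 3, and the known step contributing 1×(+1.70) V, the unknown satisfies 2·E° = 3×(+1.50) − 1×(+1.70) = +2.800.
E° = +2.800 / 2 = +1.400 V.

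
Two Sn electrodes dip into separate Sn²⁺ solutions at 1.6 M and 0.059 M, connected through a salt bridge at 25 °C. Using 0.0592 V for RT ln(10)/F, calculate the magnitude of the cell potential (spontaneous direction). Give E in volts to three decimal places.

+0.042 V

For a concentration cell E°cell = 0. The 1.6 M side is the cathode (reduction is favoured where [Sn²⁺] is higher).
With n = 2, E = −(0.0592/2) log([Sn²⁺]ₐₙ/[Sn²⁺]꜀ₐₜ) = −(0.0592/2) log(0.059/1.6) = −(0.0592/2)(-1.433) = +0.042 V.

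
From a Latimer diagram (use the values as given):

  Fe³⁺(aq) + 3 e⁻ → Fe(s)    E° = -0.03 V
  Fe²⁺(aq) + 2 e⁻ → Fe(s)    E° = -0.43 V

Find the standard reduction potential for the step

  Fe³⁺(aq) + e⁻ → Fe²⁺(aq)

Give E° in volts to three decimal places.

+0.770 V

Sequential free energies add, so n₃E°₃ = n₁E°₁ + n₂E°₂.
With n₃ = 3, and the known step contributing 2×(-0.43) V, the unknown satisfies 1·E° = 3×(-0.03) − 2×(-0.43) = +0.770.
E° = +0.770 / 1 = +0.770 V.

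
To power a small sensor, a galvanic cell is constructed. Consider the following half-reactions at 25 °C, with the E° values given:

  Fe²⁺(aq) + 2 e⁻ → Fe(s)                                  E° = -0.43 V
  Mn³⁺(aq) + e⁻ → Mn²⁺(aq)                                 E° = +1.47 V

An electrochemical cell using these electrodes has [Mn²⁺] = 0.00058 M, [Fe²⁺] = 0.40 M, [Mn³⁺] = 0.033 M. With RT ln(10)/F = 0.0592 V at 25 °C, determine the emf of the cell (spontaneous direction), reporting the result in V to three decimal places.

+2.016 V

Mn³⁺/Mn²⁺ is the cathode (higher E°), Fe²⁺/Fe the anode: E°cell = +1.47 − (-0.43) = +1.90 V, n = 2.
Overall: 2 Mn³⁺(aq) + Fe(s) → 2 Mn²⁺(aq) + Fe²⁺(aq)
Q = [Mn²⁺]^2·[Fe²⁺] / ([Mn³⁺]^2); log Q = -3.908.
E = E° − (0.0592/n) log Q = +1.90 − (0.0592/2)(-3.908) = +2.016 V.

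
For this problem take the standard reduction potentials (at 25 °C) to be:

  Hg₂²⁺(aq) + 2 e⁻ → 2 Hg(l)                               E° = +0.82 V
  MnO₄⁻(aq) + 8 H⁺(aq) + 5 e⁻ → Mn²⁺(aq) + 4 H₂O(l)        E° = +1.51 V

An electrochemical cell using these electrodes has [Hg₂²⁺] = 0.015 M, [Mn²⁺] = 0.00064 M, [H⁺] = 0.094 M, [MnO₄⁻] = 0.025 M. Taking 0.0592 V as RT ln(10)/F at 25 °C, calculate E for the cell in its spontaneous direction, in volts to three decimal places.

MnO₄⁻/Mn²⁺ is the cathode (higher E°), Hg₂²⁺/Hg the anode: E°cell = +1.51 − (+0.82) = +0.69 V, n = 10.
Overall: 2 MnO₄⁻(aq) + 16 H⁺(aq) + 10 Hg(l) → 2 Mn²⁺(aq) + 8 H₂O(l) + 5 Hg₂²⁺(aq)
Q = [Mn²⁺]^2·[Hg₂²⁺]^5 / ([MnO₄⁻]^2·[H⁺]^16); log Q = 4.127.
E = E° − (0.0592/n) log Q = +0.69 − (0.0592/10)(4.127) = +0.666 V.

+0.666 V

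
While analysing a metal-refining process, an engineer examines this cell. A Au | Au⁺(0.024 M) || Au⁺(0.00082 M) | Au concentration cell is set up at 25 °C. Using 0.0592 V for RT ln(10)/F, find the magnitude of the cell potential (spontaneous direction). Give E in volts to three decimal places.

+0.087 V

For a concentration cell E°cell = 0. The 0.024 M side is the cathode (reduction is favoured where [Au⁺] is higher).
With n = 1, E = −(0.0592/1) log([Au⁺]ₐₙ/[Au⁺]꜀ₐₜ) = −(0.0592/1) log(0.00082/0.024) = −(0.0592/1)(-1.466) = +0.087 V.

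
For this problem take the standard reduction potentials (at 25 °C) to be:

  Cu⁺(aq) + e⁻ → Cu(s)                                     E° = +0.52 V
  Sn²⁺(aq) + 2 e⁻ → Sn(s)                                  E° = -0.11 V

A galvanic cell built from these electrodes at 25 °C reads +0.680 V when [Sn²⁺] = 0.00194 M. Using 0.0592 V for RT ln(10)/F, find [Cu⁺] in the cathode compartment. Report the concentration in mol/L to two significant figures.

0.31 M

Cu⁺/Cu is the cathode, Sn²⁺/Sn the anode: E°cell = +0.63 V, n = 2.
Overall reaction: 2 Cu⁺(aq) + Sn(s) → 2 Cu(s) + Sn²⁺(aq); Q = [Sn²⁺]^1/[Cu⁺]^2.
From E = E° − (0.0592/n) log Q: log Q = (E° − E)·n/0.0592 = (+0.63 − (+0.680))·2/0.0592 = -1.6892.
So 2·log[Cu⁺] = 1·log(0.00194) − log Q = -2.7122 − (-1.6892) = -1.0230; log[Cu⁺] = -1.0230 / 2 = -0.5115; [Cu⁺] = 10^(-0.5115) ≈ 0.31 M.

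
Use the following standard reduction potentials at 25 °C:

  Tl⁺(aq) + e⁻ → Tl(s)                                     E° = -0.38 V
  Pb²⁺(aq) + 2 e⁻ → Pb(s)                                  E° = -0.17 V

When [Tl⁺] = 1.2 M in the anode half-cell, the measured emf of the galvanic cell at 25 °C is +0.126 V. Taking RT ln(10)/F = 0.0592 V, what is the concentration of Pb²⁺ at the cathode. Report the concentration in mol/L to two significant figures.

0.0021 M

Pb²⁺/Pb is the cathode, Tl⁺/Tl the anode: E°cell = +0.21 V, n = 2.
Overall reaction: Pb²⁺(aq) + 2 Tl(s) → Pb(s) + 2 Tl⁺(aq); Q = [Tl⁺]^2/[Pb²⁺]^1.
From E = E° − (0.0592/n) log Q: log Q = (E° − E)·n/0.0592 = (+0.21 − (+0.126))·2/0.0592 = 2.8378.
So 1·log[Pb²⁺] = 2·log(1.2) − log Q = 0.1584 − (2.8378) = -2.6794; [Pb²⁺] = 10^(-2.6794) ≈ 0.0021 M.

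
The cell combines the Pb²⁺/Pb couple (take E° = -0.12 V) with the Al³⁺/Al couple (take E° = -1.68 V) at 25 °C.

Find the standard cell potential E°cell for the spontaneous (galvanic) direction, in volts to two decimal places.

The Pb²⁺/Pb couple has the higher reduction potential, so it is the cathode; Al³⁺/Al is oxidised at the anode.
E°cell = E°(cathode) − E°(anode) = (-0.12) − (-1.68) = +1.56 V.

+1.56 V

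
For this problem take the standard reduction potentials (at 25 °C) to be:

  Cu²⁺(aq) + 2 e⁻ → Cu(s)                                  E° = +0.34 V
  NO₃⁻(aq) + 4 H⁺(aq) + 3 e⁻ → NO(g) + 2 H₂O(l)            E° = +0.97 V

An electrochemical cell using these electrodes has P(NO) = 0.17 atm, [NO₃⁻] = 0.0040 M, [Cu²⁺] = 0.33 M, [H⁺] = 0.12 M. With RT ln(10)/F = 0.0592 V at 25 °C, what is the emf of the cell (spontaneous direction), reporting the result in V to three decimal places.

NO₃⁻/NO is the cathode (higher E°), Cu²⁺/Cu the anode: E°cell = +0.97 − (+0.34) = +0.63 V, n = 6.
Overall: 2 NO₃⁻(aq) + 8 H⁺(aq) + 3 Cu(s) → 2 NO(g) + 4 H₂O(l) + 3 Cu²⁺(aq)
Q = P(NO)^2·[Cu²⁺]^3 / ([NO₃⁻]^2·[H⁺]^8); log Q = 9.179.
E = E° − (0.0592/n) log Q = +0.63 − (0.0592/6)(9.179) = +0.539 V.

+0.539 V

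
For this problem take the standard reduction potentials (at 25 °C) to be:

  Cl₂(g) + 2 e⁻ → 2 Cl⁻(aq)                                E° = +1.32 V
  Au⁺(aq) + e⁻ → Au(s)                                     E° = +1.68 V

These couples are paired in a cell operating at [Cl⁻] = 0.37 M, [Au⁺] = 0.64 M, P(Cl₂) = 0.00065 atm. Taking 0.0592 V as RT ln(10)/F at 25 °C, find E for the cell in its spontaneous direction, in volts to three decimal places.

+0.417 V

Au⁺/Au is the cathode (higher E°), Cl₂/Cl⁻ the anode: E°cell = +1.68 − (+1.32) = +0.36 V, n = 2.
Overall: 2 Au⁺(aq) + 2 Cl⁻(aq) → 2 Au(s) + Cl₂(g)
Q = P(Cl₂) / ([Au⁺]^2·[Cl⁻]^2); log Q = -1.936.
E = E° − (0.0592/n) log Q = +0.36 − (0.0592/2)(-1.936) = +0.417 V.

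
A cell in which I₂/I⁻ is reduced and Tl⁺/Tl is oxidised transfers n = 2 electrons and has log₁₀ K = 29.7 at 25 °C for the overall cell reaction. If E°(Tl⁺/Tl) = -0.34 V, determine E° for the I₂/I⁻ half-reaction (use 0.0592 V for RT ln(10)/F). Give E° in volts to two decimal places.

+0.54 V

E°cell = (0.0592/n)·log K = (0.0592/2)(29.7) = +0.879 V.
Since I₂/I⁻ is the cathode and Tl⁺/Tl the anode, E°cell = E°(I₂/I⁻) − E°(Tl⁺/Tl).
So E°(I₂/I⁻) = E°cell + E°(Tl⁺/Tl) = +0.879 + (-0.34) = +0.54 V.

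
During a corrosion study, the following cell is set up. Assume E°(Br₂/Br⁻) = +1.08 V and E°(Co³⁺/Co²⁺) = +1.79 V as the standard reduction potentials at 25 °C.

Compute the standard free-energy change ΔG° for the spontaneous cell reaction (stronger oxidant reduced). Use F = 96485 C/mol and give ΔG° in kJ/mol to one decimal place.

Co³⁺/Co²⁺ (E° = +1.79 V) is the cathode; Br₂/Br⁻ (E° = +1.08 V) is the anode, so E°cell = +0.71 V.
Balancing electrons gives n = 2 (lcm of 1 and 2).
ΔG° = −nFE° = −(2)(96485)(+0.71) = -137,009 J = -137.0 kJ/mol.

-137.0 kJ/mol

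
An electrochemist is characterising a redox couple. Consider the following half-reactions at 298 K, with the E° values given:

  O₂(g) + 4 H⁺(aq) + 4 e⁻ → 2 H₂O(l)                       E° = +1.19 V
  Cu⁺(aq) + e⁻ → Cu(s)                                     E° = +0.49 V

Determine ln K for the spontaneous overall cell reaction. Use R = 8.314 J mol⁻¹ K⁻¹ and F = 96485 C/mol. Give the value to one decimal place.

Cathode: O₂/H₂O; anode: Cu⁺/Cu. E°cell = (+1.19) − (+0.49) = +0.70 V, with n = 4.
ΔG° = −nFE° = −RT ln K, so ln K = nFE°/(RT) = (4)(96485)(+0.70) / ((8.314)(298)) = 109.041.

109.0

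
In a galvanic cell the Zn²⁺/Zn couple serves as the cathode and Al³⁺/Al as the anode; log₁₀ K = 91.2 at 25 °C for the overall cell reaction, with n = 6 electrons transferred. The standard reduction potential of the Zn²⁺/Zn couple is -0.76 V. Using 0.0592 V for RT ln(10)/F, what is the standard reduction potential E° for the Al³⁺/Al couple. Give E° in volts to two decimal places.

-1.66 V

E°cell = (0.0592/n)·log K = (0.0592/6)(91.2) = +0.900 V.
Since Zn²⁺/Zn is the cathode and Al³⁺/Al the anode, E°cell = E°(Zn²⁺/Zn) − E°(Al³⁺/Al).
So E°(Al³⁺/Al) = E°(Zn²⁺/Zn) − E°cell = (-0.76) − (+0.900) = -1.66 V.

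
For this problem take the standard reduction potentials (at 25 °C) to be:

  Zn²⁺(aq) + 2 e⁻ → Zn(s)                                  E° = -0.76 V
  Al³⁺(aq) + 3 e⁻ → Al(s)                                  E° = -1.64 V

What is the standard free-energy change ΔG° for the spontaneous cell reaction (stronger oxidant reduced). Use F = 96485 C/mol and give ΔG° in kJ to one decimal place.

Zn²⁺/Zn (E° = -0.76 V) is the cathode; Al³⁺/Al (E° = -1.64 V) is the anode, so E°cell = +0.88 V.
Balancing electrons gives n = 6 (lcm of 2 and 3).
ΔG° = −nFE° = −(6)(96485)(+0.88) = -509,441 J = -509.4 kJ.

-509.4 kJ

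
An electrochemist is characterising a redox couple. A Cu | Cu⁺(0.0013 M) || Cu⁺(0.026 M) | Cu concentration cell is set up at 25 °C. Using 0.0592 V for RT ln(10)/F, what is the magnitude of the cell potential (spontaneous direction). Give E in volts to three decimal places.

+0.077 V

For a concentration cell E°cell = 0. The 0.026 M side is the cathode (reduction is favoured where [Cu⁺] is higher).
With n = 1, E = −(0.0592/1) log([Cu⁺]ₐₙ/[Cu⁺]꜀ₐₜ) = −(0.0592/1) log(0.0013/0.026) = −(0.0592/1)(-1.301) = +0.077 V.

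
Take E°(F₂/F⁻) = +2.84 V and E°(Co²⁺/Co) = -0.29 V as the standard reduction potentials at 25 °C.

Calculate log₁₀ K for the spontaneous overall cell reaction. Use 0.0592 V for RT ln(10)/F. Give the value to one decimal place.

105.7

Cathode: F₂/F⁻; anode: Co²⁺/Co. E°cell = +3.13 V, n = 2.
log K = nE°cell / 0.0592 = (2)(+3.13) / 0.0592 = 105.7.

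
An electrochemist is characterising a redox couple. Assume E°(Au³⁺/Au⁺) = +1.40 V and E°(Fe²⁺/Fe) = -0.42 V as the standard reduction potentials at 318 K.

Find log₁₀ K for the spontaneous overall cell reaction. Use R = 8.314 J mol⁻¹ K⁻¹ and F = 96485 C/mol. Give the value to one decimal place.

Cathode: Au³⁺/Au⁺; anode: Fe²⁺/Fe. E°cell = (+1.40) − (-0.42) = +1.82 V, with n = 2.
ΔG° = −nFE° = −RT ln K, so ln K = nFE°/(RT) = (2)(96485)(+1.82) / ((8.314)(318)) = 132.839.
log₁₀ K = 132.839 / ln 10 = 57.7.

57.7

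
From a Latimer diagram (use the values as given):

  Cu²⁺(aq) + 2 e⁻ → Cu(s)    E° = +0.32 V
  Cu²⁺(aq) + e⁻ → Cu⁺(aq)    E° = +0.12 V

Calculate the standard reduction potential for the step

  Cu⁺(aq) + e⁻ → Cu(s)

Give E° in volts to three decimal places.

+0.520 V

Sequential free energies add, so n₃E°₃ = n₁E°₁ + n₂E°₂.
With n₃ = 2, and the known step contributing 1×(+0.12) V, the unknown satisfies 1·E° = 2×(+0.32) − 1×(+0.12) = +0.520.
E° = +0.520 / 1 = +0.520 V.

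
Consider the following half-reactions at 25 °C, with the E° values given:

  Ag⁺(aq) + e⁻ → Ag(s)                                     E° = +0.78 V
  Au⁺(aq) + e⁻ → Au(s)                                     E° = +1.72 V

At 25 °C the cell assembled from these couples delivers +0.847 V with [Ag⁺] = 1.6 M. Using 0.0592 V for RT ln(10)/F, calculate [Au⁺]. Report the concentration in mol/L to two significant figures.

Au⁺/Au is the cathode, Ag⁺/Ag the anode: E°cell = +0.94 V, n = 1.
Overall reaction: Au⁺(aq) + Ag(s) → Au(s) + Ag⁺(aq); Q = [Ag⁺]^1/[Au⁺]^1.
From E = E° − (0.0592/n) log Q: log Q = (E° − E)·n/0.0592 = (+0.94 − (+0.847))·1/0.0592 = 1.5709.
So 1·log[Au⁺] = 1·log(1.6) − log Q = 0.2041 − (1.5709) = -1.3668; [Au⁺] = 10^(-1.3668) ≈ 0.043 M.

0.043 M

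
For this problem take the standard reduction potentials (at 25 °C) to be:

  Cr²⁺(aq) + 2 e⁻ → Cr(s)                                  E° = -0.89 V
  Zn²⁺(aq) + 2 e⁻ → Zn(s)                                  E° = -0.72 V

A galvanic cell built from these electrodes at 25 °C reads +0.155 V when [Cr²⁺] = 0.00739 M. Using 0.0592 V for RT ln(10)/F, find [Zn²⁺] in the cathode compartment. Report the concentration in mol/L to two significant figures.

Zn²⁺/Zn is the cathode, Cr²⁺/Cr the anode: E°cell = +0.17 V, n = 2.
Overall reaction: Zn²⁺(aq) + Cr(s) → Zn(s) + Cr²⁺(aq); Q = [Cr²⁺]^1/[Zn²⁺]^1.
From E = E° − (0.0592/n) log Q: log Q = (E° − E)·n/0.0592 = (+0.17 − (+0.155))·2/0.0592 = 0.5068.
So 1·log[Zn²⁺] = 1·log(0.00739) − log Q = -2.1314 − (0.5068) = -2.6382; [Zn²⁺] = 10^(-2.6382) ≈ 0.0023 M.

0.0023 M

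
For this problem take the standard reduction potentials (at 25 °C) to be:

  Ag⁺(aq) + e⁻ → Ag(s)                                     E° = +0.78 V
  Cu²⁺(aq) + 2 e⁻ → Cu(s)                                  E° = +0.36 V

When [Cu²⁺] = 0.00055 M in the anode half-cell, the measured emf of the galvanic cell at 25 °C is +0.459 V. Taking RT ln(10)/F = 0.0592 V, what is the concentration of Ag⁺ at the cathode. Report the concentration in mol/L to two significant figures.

0.11 M

Ag⁺/Ag is the cathode, Cu²⁺/Cu the anode: E°cell = +0.42 V, n = 2.
Overall reaction: 2 Ag⁺(aq) + Cu(s) → 2 Ag(s) + Cu²⁺(aq); Q = [Cu²⁺]^1/[Ag⁺]^2.
From E = E° − (0.0592/n) log Q: log Q = (E° − E)·n/0.0592 = (+0.42 − (+0.459))·2/0.0592 = -1.3176.
So 2·log[Ag⁺] = 1·log(0.00055) − log Q = -3.2596 − (-1.3176) = -1.9420; log[Ag⁺] = -1.9420 / 2 = -0.9710; [Ag⁺] = 10^(-0.9710) ≈ 0.11 M.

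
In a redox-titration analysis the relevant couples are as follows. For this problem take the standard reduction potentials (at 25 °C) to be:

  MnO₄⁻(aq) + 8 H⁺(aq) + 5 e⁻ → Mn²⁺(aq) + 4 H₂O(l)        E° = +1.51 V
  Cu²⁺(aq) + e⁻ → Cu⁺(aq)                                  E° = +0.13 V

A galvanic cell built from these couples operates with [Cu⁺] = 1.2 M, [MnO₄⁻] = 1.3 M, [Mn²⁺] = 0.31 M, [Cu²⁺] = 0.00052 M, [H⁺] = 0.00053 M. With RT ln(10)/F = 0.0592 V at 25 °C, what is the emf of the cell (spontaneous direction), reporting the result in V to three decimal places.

MnO₄⁻/Mn²⁺ is the cathode (higher E°), Cu²⁺/Cu⁺ the anode: E°cell = +1.51 − (+0.13) = +1.38 V, n = 5.
Overall: MnO₄⁻(aq) + 8 H⁺(aq) + 5 Cu⁺(aq) → Mn²⁺(aq) + 4 H₂O(l) + 5 Cu²⁺(aq)
Q = [Mn²⁺]·[Cu²⁺]^5 / ([MnO₄⁻]·[H⁺]^8·[Cu⁺]^5); log Q = 8.767.
E = E° − (0.0592/n) log Q = +1.38 − (0.0592/5)(8.767) = +1.276 V.

+1.276 V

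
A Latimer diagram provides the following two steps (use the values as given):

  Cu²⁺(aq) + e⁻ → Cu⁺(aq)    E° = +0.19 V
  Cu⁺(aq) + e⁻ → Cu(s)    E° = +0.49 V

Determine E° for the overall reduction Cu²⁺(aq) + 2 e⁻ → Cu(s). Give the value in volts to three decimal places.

+0.340 V

Standard free energies of sequential steps add: ΔG°₃ = ΔG°₁ + ΔG°₂, so n₃E°₃ = n₁E°₁ + n₂E°₂.
E°₃ = (1×+0.19 + 1×+0.49) / 2 = (+0.680) / 2 = +0.340 V.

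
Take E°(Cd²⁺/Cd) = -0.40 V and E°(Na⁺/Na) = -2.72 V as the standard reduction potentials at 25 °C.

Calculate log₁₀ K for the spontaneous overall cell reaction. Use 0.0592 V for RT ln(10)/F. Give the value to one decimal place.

78.4

Cathode: Cd²⁺/Cd; anode: Na⁺/Na. E°cell = +2.32 V, n = 2.
log K = nE°cell / 0.0592 = (2)(+2.32) / 0.0592 = 78.4.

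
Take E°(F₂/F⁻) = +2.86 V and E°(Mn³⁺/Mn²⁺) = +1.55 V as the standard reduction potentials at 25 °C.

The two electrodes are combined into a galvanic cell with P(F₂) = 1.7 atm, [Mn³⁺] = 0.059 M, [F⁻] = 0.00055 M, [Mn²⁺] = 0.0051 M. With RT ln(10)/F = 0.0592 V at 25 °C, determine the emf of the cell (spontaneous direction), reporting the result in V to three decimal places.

F₂/F⁻ is the cathode (higher E°), Mn³⁺/Mn²⁺ the anode: E°cell = +2.86 − (+1.55) = +1.31 V, n = 2.
Overall: F₂(g) + 2 Mn²⁺(aq) → 2 F⁻(aq) + 2 Mn³⁺(aq)
Q = [F⁻]^2·[Mn³⁺]^2 / (P(F₂)·[Mn²⁺]^2); log Q = -4.623.
E = E° − (0.0592/n) log Q = +1.31 − (0.0592/2)(-4.623) = +1.447 V.

+1.447 V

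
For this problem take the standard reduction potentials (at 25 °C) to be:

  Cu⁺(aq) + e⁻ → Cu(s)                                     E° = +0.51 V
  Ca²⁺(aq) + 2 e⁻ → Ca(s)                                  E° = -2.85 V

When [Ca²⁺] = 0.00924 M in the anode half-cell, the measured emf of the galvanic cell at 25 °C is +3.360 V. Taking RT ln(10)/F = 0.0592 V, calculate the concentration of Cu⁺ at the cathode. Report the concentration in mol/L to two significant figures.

Cu⁺/Cu is the cathode, Ca²⁺/Ca the anode: E°cell = +3.36 V, n = 2.
Overall reaction: 2 Cu⁺(aq) + Ca(s) → 2 Cu(s) + Ca²⁺(aq); Q = [Ca²⁺]^1/[Cu⁺]^2.
From E = E° − (0.0592/n) log Q: log Q = (E° − E)·n/0.0592 = (+3.36 − (+3.360))·2/0.0592 = 0.0000.
So 2·log[Cu⁺] = 1·log(0.00924) − log Q = -2.0343 − (0.0000) = -2.0343; log[Cu⁺] = -2.0343 / 2 = -1.0171; [Cu⁺] = 10^(-1.0171) ≈ 0.096 M.

0.096 M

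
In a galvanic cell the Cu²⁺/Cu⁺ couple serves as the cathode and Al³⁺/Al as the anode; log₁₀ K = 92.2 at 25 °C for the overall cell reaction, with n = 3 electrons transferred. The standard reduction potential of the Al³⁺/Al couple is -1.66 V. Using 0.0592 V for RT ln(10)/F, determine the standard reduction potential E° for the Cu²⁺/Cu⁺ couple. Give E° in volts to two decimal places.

E°cell = (0.0592/n)·log K = (0.0592/3)(92.2) = +1.819 V.
Since Cu²⁺/Cu⁺ is the cathode and Al³⁺/Al the anode, E°cell = E°(Cu²⁺/Cu⁺) − E°(Al³⁺/Al).
So E°(Cu²⁺/Cu⁺) = E°cell + E°(Al³⁺/Al) = +1.819 + (-1.66) = +0.16 V.

+0.16 V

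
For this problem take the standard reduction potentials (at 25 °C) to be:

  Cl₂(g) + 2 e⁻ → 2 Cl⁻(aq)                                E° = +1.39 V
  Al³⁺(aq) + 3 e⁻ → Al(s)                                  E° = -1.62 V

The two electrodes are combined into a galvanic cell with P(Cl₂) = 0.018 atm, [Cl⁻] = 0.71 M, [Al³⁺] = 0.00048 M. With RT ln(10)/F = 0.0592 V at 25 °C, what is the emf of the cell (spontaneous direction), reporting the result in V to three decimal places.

+3.033 V

Cl₂/Cl⁻ is the cathode (higher E°), Al³⁺/Al the anode: E°cell = +1.39 − (-1.62) = +3.01 V, n = 6.
Overall: 3 Cl₂(g) + 2 Al(s) → 6 Cl⁻(aq) + 2 Al³⁺(aq)
Q = [Cl⁻]^6·[Al³⁺]^2 / (P(Cl₂)^3); log Q = -2.296.
E = E° − (0.0592/n) log Q = +3.01 − (0.0592/6)(-2.296) = +3.033 V.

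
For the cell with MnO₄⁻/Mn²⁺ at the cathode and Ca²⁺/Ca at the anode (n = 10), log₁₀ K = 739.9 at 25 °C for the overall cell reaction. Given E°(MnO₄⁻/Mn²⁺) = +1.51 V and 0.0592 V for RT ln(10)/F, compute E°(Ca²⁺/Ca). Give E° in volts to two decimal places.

-2.87 V

E°cell = (0.0592/n)·log K = (0.0592/10)(739.9) = +4.380 V.
Since MnO₄⁻/Mn²⁺ is the cathode and Ca²⁺/Ca the anode, E°cell = E°(MnO₄⁻/Mn²⁺) − E°(Ca²⁺/Ca).
So E°(Ca²⁺/Ca) = E°(MnO₄⁻/Mn²⁺) − E°cell = (+1.51) − (+4.380) = -2.87 V.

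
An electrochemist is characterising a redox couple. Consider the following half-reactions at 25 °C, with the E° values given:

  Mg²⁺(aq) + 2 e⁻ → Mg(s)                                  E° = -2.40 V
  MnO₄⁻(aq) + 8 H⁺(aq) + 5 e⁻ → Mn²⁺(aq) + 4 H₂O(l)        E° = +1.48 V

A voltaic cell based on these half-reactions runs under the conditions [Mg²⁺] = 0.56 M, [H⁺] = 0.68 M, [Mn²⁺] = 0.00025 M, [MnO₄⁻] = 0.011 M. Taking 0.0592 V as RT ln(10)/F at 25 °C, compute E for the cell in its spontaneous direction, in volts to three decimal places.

MnO₄⁻/Mn²⁺ is the cathode (higher E°), Mg²⁺/Mg the anode: E°cell = +1.48 − (-2.40) = +3.88 V, n = 10.
Overall: 2 MnO₄⁻(aq) + 16 H⁺(aq) + 5 Mg(s) → 2 Mn²⁺(aq) + 8 H₂O(l) + 5 Mg²⁺(aq)
Q = [Mn²⁺]^2·[Mg²⁺]^5 / ([MnO₄⁻]^2·[H⁺]^16); log Q = -1.866.
E = E° − (0.0592/n) log Q = +3.88 − (0.0592/10)(-1.866) = +3.891 V.

+3.891 V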